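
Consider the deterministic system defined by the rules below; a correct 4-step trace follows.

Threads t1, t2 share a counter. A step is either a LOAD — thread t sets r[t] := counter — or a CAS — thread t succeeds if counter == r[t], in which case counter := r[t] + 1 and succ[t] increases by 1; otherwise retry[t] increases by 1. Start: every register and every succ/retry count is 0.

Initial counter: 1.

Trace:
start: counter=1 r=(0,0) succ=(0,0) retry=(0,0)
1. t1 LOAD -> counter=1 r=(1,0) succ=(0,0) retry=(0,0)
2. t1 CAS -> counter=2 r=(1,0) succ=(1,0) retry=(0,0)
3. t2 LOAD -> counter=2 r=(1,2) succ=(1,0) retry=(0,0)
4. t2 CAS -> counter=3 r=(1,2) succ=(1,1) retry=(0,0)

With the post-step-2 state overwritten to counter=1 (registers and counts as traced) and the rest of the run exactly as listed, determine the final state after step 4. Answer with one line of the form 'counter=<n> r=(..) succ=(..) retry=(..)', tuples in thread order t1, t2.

state after step 2 := counter=1 r=(1,0) succ=(1,0) retry=(0,0)
3. t2 LOAD -> counter=1 r=(1,1) succ=(1,0) retry=(0,0)
4. t2 CAS -> counter=2 r=(1,1) succ=(1,1) retry=(0,0)

counter=2 r=(1,1) succ=(1,1) retry=(0,0)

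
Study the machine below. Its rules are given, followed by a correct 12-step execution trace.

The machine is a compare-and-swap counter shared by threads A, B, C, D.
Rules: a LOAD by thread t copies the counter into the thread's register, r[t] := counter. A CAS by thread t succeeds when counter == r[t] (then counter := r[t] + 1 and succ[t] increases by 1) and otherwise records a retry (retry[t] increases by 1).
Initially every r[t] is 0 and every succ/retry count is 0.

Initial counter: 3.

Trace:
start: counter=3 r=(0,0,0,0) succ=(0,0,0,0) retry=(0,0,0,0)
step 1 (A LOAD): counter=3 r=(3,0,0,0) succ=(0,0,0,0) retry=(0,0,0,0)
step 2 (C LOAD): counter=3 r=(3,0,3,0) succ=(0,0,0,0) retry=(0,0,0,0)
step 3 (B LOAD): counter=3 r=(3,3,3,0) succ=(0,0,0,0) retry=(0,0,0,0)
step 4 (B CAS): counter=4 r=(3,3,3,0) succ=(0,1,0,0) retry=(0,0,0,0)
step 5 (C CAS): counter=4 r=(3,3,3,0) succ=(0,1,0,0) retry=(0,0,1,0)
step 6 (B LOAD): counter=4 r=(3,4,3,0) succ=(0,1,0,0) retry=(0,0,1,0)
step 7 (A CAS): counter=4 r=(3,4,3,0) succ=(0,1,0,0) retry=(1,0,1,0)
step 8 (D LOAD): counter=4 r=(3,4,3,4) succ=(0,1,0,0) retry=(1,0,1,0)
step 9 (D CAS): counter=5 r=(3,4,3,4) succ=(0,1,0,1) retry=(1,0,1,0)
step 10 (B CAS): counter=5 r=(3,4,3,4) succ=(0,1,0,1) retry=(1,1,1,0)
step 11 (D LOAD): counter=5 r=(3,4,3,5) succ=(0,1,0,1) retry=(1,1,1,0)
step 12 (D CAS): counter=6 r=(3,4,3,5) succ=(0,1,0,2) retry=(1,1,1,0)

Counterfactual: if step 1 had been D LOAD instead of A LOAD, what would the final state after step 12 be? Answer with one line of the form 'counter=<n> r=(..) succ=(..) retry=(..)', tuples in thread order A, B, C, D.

(re-executing from step 1 with the substitution; state before step 1: counter=3 r=(0,0,0,0) succ=(0,0,0,0) retry=(0,0,0,0))
step 1 (D LOAD): counter=3 r=(0,0,0,3) succ=(0,0,0,0) retry=(0,0,0,0)
step 2 (C LOAD): counter=3 r=(0,0,3,3) succ=(0,0,0,0) retry=(0,0,0,0)
step 3 (B LOAD): counter=3 r=(0,3,3,3) succ=(0,0,0,0) retry=(0,0,0,0)
step 4 (B CAS): counter=4 r=(0,3,3,3) succ=(0,1,0,0) retry=(0,0,0,0)
step 5 (C CAS): counter=4 r=(0,3,3,3) succ=(0,1,0,0) retry=(0,0,1,0)
step 6 (B LOAD): counter=4 r=(0,4,3,3) succ=(0,1,0,0) retry=(0,0,1,0)
step 7 (A CAS): counter=4 r=(0,4,3,3) succ=(0,1,0,0) retry=(1,0,1,0)
step 8 (D LOAD): counter=4 r=(0,4,3,4) succ=(0,1,0,0) retry=(1,0,1,0)
step 9 (D CAS): counter=5 r=(0,4,3,4) succ=(0,1,0,1) retry=(1,0,1,0)
step 10 (B CAS): counter=5 r=(0,4,3,4) succ=(0,1,0,1) retry=(1,1,1,0)
step 11 (D LOAD): counter=5 r=(0,4,3,5) succ=(0,1,0,1) retry=(1,1,1,0)
step 12 (D CAS): counter=6 r=(0,4,3,5) succ=(0,1,0,2) retry=(1,1,1,0)

counter=6 r=(0,4,3,5) succ=(0,1,0,2) retry=(1,1,1,0)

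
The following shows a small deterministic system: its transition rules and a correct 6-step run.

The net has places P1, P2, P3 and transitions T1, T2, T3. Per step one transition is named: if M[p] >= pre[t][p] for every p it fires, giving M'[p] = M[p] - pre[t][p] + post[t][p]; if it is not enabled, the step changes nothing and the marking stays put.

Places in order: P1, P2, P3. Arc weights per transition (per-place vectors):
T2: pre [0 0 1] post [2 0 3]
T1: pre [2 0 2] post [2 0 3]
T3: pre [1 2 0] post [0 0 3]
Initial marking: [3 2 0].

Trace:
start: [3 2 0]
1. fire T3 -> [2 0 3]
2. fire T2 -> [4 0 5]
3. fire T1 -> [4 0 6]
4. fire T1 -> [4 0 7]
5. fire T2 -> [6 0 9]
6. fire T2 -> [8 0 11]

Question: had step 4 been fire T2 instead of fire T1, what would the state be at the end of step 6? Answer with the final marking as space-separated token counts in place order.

10 0 12

(re-executing from step 4 with the substitution; state before step 4: [4 0 6])
4. fire T2 -> [6 0 8]
5. fire T2 -> [8 0 10]
6. fire T2 -> [10 0 12]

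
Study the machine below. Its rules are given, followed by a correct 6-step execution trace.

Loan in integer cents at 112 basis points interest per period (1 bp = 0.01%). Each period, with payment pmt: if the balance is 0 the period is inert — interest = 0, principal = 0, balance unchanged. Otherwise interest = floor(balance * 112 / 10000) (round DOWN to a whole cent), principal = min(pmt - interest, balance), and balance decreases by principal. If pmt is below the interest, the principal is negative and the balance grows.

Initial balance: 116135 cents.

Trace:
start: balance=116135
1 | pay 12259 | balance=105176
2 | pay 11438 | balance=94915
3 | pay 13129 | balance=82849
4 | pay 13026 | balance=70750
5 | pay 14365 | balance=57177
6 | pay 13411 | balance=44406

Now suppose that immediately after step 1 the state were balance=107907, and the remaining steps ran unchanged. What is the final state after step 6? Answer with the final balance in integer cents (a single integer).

state after step 1 := balance=107907
2 | pay 11438 | balance=97677
3 | pay 13129 | balance=85641
4 | pay 13026 | balance=73574
5 | pay 14365 | balance=60033
6 | pay 13411 | balance=47294

47294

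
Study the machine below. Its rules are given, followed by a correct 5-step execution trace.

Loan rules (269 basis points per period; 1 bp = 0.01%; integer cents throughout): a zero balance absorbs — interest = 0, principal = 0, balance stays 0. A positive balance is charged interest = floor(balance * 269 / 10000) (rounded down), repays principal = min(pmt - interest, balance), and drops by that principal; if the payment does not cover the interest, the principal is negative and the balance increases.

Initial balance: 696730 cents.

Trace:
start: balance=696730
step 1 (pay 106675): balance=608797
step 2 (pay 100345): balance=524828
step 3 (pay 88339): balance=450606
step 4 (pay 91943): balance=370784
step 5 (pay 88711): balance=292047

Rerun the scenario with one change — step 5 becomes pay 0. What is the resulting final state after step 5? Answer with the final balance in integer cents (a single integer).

380758

(re-executing from step 5 with the substitution; state before step 5: balance=370784)
step 5 (pay 0): balance=380758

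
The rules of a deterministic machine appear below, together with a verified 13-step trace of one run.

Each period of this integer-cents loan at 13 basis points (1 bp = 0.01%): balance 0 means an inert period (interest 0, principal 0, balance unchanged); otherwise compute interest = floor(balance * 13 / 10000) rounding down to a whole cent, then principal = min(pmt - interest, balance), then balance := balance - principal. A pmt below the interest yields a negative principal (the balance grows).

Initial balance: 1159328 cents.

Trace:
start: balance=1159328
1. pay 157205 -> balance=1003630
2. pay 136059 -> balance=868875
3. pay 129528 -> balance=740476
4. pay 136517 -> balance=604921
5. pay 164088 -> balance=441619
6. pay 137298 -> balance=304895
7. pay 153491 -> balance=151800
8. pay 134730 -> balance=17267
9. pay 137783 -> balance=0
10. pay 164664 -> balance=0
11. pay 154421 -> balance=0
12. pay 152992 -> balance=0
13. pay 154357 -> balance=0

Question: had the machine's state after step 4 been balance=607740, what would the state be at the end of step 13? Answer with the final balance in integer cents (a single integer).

0

state after step 4 := balance=607740
5. pay 164088 -> balance=444442
6. pay 137298 -> balance=307721
7. pay 153491 -> balance=154630
8. pay 134730 -> balance=20101
9. pay 137783 -> balance=0
10. pay 164664 -> balance=0
11. pay 154421 -> balance=0
12. pay 152992 -> balance=0
13. pay 154357 -> balance=0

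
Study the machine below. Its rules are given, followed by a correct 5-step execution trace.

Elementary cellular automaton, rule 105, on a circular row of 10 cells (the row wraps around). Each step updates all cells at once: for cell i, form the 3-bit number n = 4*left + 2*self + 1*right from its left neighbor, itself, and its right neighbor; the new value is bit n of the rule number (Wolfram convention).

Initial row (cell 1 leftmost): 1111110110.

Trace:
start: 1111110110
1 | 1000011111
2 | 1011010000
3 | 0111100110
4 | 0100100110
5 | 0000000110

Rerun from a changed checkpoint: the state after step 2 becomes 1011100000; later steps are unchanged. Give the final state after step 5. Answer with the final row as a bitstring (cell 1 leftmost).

0101111100

state after step 2 := 1011100000
3 | 0110101110
4 | 0111011010
5 | 0101111100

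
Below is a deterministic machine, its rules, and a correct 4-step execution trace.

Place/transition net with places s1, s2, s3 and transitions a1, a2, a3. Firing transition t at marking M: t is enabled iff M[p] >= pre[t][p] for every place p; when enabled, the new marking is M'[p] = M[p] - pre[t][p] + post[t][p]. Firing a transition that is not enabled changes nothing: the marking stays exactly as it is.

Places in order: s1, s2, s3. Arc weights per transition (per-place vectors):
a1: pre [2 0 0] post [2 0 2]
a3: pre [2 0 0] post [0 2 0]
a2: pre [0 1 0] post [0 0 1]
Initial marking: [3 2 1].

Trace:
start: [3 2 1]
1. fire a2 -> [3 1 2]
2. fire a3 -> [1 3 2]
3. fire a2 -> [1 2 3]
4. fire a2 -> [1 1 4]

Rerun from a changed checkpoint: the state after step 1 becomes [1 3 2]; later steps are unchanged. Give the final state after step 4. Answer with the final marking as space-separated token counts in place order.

1 1 4

state after step 1 := [1 3 2]
2. fire a3 -> [1 3 2]
3. fire a2 -> [1 2 3]
4. fire a2 -> [1 1 4]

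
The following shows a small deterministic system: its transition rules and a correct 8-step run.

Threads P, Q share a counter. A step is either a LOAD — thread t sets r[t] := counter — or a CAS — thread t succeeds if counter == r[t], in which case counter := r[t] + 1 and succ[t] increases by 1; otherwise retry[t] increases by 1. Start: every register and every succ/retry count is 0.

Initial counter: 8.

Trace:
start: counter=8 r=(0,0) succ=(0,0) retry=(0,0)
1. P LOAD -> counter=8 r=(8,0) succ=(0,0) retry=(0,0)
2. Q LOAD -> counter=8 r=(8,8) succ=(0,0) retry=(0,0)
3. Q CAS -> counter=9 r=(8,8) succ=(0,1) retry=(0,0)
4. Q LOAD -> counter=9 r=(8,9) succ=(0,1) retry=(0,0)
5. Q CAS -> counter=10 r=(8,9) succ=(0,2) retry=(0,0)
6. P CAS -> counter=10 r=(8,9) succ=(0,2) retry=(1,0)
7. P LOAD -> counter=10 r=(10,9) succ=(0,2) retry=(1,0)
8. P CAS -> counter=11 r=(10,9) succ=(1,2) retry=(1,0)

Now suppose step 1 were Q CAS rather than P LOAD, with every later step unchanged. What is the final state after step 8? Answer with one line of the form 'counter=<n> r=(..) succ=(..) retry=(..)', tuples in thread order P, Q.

counter=11 r=(10,9) succ=(1,2) retry=(1,1)

(re-executing from step 1 with the substitution; state before step 1: counter=8 r=(0,0) succ=(0,0) retry=(0,0))
1. Q CAS -> counter=8 r=(0,0) succ=(0,0) retry=(0,1)
2. Q LOAD -> counter=8 r=(0,8) succ=(0,0) retry=(0,1)
3. Q CAS -> counter=9 r=(0,8) succ=(0,1) retry=(0,1)
4. Q LOAD -> counter=9 r=(0,9) succ=(0,1) retry=(0,1)
5. Q CAS -> counter=10 r=(0,9) succ=(0,2) retry=(0,1)
6. P CAS -> counter=10 r=(0,9) succ=(0,2) retry=(1,1)
7. P LOAD -> counter=10 r=(10,9) succ=(0,2) retry=(1,1)
8. P CAS -> counter=11 r=(10,9) succ=(1,2) retry=(1,1)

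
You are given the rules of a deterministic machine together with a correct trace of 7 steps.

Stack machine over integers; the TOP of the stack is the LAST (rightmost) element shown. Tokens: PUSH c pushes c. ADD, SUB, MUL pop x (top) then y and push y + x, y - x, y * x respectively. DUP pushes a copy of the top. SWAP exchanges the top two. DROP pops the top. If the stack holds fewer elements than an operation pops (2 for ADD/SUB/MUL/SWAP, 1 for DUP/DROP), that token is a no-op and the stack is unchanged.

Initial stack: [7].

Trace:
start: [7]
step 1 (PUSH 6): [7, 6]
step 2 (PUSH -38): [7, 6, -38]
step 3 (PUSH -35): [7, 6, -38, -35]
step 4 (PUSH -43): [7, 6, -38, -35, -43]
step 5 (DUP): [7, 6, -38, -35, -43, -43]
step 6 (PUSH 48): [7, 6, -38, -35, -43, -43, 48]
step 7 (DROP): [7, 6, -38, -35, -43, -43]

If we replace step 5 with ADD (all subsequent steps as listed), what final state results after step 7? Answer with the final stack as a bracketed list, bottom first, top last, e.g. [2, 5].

(re-executing from step 5 with the substitution; state before step 5: [7, 6, -38, -35, -43])
step 5 (ADD): [7, 6, -38, -78]
step 6 (PUSH 48): [7, 6, -38, -78, 48]
step 7 (DROP): [7, 6, -38, -78]

[7, 6, -38, -78]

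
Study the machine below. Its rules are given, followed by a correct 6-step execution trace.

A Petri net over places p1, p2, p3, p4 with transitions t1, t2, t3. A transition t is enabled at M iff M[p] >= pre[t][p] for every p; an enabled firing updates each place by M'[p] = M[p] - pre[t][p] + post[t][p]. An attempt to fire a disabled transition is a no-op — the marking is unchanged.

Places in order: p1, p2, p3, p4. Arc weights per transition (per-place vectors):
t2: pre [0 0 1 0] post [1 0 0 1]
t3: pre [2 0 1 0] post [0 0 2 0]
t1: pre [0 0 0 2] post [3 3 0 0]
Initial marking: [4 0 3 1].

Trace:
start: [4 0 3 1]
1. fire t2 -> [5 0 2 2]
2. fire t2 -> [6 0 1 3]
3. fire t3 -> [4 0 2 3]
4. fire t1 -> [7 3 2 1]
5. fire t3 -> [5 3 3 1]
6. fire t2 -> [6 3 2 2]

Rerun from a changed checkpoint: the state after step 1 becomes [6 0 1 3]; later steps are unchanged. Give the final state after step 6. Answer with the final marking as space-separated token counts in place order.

10 3 0 2

state after step 1 := [6 0 1 3]
2. fire t2 -> [7 0 0 4]
3. fire t3 -> [7 0 0 4]
4. fire t1 -> [10 3 0 2]
5. fire t3 -> [10 3 0 2]
6. fire t2 -> [10 3 0 2]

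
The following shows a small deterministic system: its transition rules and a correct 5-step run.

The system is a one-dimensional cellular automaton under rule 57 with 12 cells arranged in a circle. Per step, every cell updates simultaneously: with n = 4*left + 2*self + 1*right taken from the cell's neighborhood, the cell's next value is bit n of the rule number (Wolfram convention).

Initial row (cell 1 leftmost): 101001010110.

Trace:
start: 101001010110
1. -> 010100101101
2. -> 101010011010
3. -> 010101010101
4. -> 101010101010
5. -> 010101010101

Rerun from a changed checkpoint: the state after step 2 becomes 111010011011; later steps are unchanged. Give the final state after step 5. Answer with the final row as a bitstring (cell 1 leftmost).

state after step 2 := 111010011011
3. -> 000101010110
4. -> 110010101101
5. -> 001001011011

001001011011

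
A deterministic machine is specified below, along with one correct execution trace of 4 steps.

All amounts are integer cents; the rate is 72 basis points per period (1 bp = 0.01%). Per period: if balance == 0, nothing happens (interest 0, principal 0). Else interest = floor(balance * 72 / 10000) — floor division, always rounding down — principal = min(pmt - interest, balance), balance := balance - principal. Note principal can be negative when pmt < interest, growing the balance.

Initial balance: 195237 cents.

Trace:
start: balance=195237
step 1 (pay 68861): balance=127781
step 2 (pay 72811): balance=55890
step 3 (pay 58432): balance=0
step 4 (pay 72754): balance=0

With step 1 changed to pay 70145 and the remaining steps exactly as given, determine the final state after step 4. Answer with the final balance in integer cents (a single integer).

(re-executing from step 1 with the substitution; state before step 1: balance=195237)
step 1 (pay 70145): balance=126497
step 2 (pay 72811): balance=54596
step 3 (pay 58432): balance=0
step 4 (pay 72754): balance=0

0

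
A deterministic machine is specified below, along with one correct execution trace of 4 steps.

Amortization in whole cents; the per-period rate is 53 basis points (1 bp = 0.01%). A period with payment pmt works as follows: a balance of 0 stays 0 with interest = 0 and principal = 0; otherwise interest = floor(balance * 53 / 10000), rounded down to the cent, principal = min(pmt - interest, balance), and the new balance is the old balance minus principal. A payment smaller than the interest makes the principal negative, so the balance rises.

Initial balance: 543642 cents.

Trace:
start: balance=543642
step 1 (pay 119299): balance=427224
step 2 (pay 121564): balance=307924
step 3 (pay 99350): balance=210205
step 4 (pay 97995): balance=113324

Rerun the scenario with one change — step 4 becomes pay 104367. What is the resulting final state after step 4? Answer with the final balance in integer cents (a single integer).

106952

(re-executing from step 4 with the substitution; state before step 4: balance=210205)
step 4 (pay 104367): balance=106952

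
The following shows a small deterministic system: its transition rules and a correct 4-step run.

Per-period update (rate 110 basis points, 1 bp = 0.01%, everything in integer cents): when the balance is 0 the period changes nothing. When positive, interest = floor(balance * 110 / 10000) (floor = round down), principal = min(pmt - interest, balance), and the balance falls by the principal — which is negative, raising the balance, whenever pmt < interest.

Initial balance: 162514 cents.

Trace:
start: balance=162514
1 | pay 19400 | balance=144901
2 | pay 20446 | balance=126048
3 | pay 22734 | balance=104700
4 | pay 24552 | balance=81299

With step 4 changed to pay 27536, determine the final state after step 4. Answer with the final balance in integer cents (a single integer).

(re-executing from step 4 with the substitution; state before step 4: balance=104700)
4 | pay 27536 | balance=78315

78315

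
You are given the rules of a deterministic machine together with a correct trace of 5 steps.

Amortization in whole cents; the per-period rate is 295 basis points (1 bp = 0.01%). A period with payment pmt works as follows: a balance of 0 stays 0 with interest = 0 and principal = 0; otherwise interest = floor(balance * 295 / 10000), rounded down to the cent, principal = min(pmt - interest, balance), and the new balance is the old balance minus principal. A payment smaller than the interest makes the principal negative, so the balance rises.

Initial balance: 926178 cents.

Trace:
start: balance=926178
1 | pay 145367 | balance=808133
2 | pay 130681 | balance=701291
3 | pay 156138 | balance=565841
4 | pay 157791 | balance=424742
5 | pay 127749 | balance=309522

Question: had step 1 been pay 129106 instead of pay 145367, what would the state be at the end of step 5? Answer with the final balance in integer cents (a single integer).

(re-executing from step 1 with the substitution; state before step 1: balance=926178)
1 | pay 129106 | balance=824394
2 | pay 130681 | balance=718032
3 | pay 156138 | balance=583075
4 | pay 157791 | balance=442484
5 | pay 127749 | balance=327788

327788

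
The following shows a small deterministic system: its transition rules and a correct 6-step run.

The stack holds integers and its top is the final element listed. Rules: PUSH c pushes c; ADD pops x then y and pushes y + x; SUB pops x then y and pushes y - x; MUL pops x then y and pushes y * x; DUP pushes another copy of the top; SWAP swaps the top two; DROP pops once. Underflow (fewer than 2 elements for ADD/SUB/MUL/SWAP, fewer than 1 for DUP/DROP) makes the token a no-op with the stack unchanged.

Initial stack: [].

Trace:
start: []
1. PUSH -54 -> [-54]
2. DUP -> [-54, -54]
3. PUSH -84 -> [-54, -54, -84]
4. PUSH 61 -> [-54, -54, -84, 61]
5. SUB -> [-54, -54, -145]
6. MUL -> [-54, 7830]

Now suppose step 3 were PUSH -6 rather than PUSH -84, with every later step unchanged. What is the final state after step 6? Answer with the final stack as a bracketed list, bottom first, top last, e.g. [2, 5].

(re-executing from step 3 with the substitution; state before step 3: [-54, -54])
3. PUSH -6 -> [-54, -54, -6]
4. PUSH 61 -> [-54, -54, -6, 61]
5. SUB -> [-54, -54, -67]
6. MUL -> [-54, 3618]

[-54, 3618]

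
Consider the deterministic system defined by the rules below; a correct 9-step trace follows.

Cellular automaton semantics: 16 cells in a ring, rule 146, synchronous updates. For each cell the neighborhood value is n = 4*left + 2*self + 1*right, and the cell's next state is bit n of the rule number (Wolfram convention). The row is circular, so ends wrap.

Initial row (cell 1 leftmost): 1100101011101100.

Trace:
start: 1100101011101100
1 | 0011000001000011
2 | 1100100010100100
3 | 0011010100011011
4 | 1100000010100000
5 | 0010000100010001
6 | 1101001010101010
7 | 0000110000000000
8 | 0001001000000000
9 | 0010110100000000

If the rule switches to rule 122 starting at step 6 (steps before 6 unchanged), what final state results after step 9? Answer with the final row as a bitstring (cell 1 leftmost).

(re-executing steps 6..9 under rule 122; state before step 6: 0010000100010001)
6 | 1101001010101010
7 | 1110110101010101
8 | 0011111010101011
9 | 1110001101010111

1110001101010111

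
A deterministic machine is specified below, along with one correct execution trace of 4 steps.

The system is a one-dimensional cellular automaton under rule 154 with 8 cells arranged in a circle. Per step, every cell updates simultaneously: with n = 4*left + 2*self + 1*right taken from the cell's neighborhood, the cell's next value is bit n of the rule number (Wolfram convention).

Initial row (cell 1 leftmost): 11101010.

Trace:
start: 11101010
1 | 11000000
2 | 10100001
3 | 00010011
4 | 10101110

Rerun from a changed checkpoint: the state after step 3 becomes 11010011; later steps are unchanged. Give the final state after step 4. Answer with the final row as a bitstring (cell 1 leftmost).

10001111

state after step 3 := 11010011
4 | 10001111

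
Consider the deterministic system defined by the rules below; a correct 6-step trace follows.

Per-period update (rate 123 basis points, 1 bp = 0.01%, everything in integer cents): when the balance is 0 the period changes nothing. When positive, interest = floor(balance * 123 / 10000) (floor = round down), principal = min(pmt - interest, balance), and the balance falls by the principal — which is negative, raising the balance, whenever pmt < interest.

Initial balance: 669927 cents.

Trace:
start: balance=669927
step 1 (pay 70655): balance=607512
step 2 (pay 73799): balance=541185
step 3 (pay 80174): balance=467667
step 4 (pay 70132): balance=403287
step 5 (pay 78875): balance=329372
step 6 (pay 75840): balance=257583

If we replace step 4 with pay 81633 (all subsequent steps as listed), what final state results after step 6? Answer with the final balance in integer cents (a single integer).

245797

(re-executing from step 4 with the substitution; state before step 4: balance=467667)
step 4 (pay 81633): balance=391786
step 5 (pay 78875): balance=317729
step 6 (pay 75840): balance=245797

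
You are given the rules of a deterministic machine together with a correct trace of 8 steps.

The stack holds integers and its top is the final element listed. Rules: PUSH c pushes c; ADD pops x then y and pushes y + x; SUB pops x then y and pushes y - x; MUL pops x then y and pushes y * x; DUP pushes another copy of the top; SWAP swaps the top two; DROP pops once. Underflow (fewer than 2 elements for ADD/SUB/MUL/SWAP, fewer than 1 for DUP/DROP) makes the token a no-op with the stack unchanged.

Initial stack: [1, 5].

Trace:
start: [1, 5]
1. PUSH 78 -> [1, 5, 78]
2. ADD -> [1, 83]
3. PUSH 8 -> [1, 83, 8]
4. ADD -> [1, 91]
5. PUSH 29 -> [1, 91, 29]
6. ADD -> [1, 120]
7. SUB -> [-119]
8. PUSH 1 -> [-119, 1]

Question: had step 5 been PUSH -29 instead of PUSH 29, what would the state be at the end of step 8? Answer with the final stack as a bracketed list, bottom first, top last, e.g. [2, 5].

[-61, 1]

(re-executing from step 5 with the substitution; state before step 5: [1, 91])
5. PUSH -29 -> [1, 91, -29]
6. ADD -> [1, 62]
7. SUB -> [-61]
8. PUSH 1 -> [-61, 1]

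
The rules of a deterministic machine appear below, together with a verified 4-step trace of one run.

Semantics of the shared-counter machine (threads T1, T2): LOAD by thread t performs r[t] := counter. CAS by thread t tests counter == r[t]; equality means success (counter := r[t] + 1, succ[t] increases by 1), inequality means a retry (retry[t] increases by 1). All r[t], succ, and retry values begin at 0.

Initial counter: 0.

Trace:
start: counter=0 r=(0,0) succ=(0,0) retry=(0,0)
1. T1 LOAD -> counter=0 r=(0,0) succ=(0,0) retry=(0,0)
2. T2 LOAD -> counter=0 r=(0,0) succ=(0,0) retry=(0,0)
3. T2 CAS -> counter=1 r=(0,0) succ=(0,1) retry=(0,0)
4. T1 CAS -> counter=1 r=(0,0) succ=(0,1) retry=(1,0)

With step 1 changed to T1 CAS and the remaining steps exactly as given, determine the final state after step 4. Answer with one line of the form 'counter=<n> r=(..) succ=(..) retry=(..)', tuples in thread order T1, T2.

(re-executing from step 1 with the substitution; state before step 1: counter=0 r=(0,0) succ=(0,0) retry=(0,0))
1. T1 CAS -> counter=1 r=(0,0) succ=(1,0) retry=(0,0)
2. T2 LOAD -> counter=1 r=(0,1) succ=(1,0) retry=(0,0)
3. T2 CAS -> counter=2 r=(0,1) succ=(1,1) retry=(0,0)
4. T1 CAS -> counter=2 r=(0,1) succ=(1,1) retry=(1,0)

counter=2 r=(0,1) succ=(1,1) retry=(1,0)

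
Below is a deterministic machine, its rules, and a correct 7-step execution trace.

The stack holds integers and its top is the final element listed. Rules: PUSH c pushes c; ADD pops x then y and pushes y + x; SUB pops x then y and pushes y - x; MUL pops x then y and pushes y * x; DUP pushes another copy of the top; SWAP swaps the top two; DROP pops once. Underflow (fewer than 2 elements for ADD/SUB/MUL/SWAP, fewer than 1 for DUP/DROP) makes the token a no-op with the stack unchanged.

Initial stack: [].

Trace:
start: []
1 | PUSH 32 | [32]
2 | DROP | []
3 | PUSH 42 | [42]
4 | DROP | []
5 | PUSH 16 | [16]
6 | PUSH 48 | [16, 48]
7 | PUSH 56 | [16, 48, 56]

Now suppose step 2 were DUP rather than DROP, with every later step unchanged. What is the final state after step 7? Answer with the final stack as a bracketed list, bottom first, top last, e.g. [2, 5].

(re-executing from step 2 with the substitution; state before step 2: [32])
2 | DUP | [32, 32]
3 | PUSH 42 | [32, 32, 42]
4 | DROP | [32, 32]
5 | PUSH 16 | [32, 32, 16]
6 | PUSH 48 | [32, 32, 16, 48]
7 | PUSH 56 | [32, 32, 16, 48, 56]

[32, 32, 16, 48, 56]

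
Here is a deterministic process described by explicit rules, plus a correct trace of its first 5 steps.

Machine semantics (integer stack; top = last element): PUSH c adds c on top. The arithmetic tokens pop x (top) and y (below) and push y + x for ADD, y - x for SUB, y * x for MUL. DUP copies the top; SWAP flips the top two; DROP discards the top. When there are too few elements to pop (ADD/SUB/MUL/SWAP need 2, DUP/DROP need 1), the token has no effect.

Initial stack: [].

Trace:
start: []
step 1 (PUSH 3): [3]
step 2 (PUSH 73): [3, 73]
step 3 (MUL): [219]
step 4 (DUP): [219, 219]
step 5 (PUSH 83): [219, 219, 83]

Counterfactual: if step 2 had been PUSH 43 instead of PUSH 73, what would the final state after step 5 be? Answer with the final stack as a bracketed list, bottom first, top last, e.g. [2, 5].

(re-executing from step 2 with the substitution; state before step 2: [3])
step 2 (PUSH 43): [3, 43]
step 3 (MUL): [129]
step 4 (DUP): [129, 129]
step 5 (PUSH 83): [129, 129, 83]

[129, 129, 83]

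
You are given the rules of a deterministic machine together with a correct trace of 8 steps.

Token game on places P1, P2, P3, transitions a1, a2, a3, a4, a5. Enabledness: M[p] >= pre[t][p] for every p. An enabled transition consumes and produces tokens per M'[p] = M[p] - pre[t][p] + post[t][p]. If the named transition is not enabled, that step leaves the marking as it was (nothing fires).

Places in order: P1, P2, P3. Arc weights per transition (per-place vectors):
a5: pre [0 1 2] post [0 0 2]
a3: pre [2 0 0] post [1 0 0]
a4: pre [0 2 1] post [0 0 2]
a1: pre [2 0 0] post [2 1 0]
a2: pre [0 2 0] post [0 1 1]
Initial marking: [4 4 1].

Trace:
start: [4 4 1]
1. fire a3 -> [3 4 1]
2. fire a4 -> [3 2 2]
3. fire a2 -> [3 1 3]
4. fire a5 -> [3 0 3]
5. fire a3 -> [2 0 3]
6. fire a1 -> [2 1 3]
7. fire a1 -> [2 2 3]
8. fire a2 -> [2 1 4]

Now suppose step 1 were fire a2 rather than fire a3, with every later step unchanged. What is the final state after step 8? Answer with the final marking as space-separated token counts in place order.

3 1 4

(re-executing from step 1 with the substitution; state before step 1: [4 4 1])
1. fire a2 -> [4 3 2]
2. fire a4 -> [4 1 3]
3. fire a2 -> [4 1 3]
4. fire a5 -> [4 0 3]
5. fire a3 -> [3 0 3]
6. fire a1 -> [3 1 3]
7. fire a1 -> [3 2 3]
8. fire a2 -> [3 1 4]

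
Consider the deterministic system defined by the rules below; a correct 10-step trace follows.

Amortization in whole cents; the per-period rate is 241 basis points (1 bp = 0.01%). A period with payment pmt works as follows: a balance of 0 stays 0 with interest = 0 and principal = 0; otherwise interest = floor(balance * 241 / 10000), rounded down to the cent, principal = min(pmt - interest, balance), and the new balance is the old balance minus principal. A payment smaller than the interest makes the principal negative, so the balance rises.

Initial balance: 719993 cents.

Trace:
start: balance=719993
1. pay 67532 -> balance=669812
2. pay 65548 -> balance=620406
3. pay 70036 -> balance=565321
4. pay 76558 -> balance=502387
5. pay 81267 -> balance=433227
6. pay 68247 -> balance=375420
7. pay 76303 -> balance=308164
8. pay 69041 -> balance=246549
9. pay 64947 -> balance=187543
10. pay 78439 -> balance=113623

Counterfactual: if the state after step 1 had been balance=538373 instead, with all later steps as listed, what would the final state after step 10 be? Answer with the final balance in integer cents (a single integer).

0

state after step 1 := balance=538373
2. pay 65548 -> balance=485799
3. pay 70036 -> balance=427470
4. pay 76558 -> balance=361214
5. pay 81267 -> balance=288652
6. pay 68247 -> balance=227361
7. pay 76303 -> balance=156537
8. pay 69041 -> balance=91268
9. pay 64947 -> balance=28520
10. pay 78439 -> balance=0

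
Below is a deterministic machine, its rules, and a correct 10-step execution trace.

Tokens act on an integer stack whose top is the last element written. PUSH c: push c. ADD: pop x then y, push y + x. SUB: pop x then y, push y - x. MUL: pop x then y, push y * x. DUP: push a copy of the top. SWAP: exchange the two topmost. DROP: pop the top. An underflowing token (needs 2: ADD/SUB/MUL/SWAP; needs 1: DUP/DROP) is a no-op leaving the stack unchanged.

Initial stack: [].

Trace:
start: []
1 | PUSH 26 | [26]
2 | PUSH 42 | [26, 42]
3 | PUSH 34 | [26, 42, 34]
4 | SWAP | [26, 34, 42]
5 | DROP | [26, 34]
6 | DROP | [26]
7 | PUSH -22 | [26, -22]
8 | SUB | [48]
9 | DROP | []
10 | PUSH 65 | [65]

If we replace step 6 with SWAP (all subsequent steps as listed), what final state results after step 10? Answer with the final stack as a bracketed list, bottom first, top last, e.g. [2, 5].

(re-executing from step 6 with the substitution; state before step 6: [26, 34])
6 | SWAP | [34, 26]
7 | PUSH -22 | [34, 26, -22]
8 | SUB | [34, 48]
9 | DROP | [34]
10 | PUSH 65 | [34, 65]

[34, 65]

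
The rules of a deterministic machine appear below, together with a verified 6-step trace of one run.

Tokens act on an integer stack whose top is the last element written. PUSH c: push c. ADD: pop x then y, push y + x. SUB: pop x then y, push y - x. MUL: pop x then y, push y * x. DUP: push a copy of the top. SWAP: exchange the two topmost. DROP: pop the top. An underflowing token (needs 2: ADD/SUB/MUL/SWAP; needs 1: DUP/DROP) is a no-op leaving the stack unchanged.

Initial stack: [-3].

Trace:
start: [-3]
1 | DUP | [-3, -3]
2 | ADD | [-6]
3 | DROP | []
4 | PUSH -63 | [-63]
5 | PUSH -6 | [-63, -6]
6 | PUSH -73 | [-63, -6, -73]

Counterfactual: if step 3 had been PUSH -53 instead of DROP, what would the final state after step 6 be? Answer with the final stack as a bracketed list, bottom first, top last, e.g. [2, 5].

[-6, -53, -63, -6, -73]

(re-executing from step 3 with the substitution; state before step 3: [-6])
3 | PUSH -53 | [-6, -53]
4 | PUSH -63 | [-6, -53, -63]
5 | PUSH -6 | [-6, -53, -63, -6]
6 | PUSH -73 | [-6, -53, -63, -6, -73]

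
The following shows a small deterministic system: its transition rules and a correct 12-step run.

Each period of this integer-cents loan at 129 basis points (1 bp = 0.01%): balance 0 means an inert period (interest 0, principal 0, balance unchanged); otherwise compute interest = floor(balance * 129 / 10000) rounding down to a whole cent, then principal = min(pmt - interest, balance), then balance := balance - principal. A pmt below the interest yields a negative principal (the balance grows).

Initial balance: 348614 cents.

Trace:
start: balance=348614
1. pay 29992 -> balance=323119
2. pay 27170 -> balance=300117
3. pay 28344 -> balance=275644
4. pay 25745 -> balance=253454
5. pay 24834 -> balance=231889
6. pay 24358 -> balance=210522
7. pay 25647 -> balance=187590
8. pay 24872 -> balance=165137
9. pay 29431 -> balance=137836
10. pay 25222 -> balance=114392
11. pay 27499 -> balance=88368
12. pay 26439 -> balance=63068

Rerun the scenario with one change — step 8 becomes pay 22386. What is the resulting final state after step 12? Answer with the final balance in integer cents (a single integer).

65685

(re-executing from step 8 with the substitution; state before step 8: balance=187590)
8. pay 22386 -> balance=167623
9. pay 29431 -> balance=140354
10. pay 25222 -> balance=116942
11. pay 27499 -> balance=90951
12. pay 26439 -> balance=65685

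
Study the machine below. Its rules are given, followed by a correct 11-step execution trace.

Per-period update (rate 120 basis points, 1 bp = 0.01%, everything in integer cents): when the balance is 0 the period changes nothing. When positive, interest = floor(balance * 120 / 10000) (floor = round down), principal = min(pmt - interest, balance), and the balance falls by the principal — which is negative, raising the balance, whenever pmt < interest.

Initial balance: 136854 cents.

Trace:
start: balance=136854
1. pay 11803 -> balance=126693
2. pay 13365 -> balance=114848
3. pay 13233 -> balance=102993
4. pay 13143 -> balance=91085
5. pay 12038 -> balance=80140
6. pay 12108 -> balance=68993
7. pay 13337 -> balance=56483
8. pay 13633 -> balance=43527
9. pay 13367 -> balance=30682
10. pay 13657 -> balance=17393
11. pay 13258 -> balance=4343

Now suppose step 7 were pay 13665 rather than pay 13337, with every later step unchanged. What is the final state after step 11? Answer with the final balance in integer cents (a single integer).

3999

(re-executing from step 7 with the substitution; state before step 7: balance=68993)
7. pay 13665 -> balance=56155
8. pay 13633 -> balance=43195
9. pay 13367 -> balance=30346
10. pay 13657 -> balance=17053
11. pay 13258 -> balance=3999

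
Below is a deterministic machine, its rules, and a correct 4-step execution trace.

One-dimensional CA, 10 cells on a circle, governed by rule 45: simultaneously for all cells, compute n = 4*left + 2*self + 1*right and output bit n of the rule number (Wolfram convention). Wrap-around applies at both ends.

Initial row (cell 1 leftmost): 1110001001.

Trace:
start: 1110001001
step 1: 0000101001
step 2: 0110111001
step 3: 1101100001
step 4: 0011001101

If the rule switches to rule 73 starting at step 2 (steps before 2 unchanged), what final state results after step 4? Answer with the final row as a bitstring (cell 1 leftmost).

0110100001

(re-executing steps 2..4 under rule 73; state before step 2: 0000101001)
step 2: 0110000000
step 3: 0110111111
step 4: 0110100001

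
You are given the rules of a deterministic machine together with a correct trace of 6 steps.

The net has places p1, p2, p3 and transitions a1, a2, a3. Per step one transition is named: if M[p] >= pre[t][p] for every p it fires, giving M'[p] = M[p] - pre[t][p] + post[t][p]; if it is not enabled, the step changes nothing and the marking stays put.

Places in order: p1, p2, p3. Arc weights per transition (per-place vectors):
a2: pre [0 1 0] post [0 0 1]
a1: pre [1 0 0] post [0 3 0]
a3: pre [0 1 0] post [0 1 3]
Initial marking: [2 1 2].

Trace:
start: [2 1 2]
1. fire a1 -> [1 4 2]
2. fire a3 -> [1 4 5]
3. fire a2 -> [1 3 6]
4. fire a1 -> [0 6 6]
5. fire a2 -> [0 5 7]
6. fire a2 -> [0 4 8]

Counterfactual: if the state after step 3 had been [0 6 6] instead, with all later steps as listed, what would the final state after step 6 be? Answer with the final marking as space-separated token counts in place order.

state after step 3 := [0 6 6]
4. fire a1 -> [0 6 6]
5. fire a2 -> [0 5 7]
6. fire a2 -> [0 4 8]

0 4 8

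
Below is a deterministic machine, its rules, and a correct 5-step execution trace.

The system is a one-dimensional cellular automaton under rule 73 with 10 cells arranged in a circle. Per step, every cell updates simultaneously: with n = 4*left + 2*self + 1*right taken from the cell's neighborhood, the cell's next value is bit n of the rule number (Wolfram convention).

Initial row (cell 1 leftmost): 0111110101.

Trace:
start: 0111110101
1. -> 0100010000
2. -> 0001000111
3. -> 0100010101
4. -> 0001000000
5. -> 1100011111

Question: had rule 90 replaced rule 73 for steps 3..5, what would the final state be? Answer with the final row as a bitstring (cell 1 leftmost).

(re-executing steps 3..5 under rule 90; state before step 3: 0001000111)
3. -> 1010101101
4. -> 1000001101
5. -> 1100011101

1100011101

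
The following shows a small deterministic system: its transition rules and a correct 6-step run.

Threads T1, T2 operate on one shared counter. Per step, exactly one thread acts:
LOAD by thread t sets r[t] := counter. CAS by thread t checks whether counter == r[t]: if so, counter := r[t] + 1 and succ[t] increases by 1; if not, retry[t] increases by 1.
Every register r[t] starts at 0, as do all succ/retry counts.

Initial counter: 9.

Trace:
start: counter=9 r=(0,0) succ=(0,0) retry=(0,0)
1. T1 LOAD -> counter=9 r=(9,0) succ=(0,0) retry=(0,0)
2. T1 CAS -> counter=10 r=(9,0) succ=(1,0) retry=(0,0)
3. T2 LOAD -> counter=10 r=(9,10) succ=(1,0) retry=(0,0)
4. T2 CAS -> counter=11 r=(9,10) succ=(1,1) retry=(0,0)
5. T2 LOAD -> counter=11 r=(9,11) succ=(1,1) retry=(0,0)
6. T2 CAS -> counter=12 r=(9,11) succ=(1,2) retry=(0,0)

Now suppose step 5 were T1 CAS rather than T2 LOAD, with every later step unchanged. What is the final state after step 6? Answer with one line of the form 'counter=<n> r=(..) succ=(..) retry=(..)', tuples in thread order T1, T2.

(re-executing from step 5 with the substitution; state before step 5: counter=11 r=(9,10) succ=(1,1) retry=(0,0))
5. T1 CAS -> counter=11 r=(9,10) succ=(1,1) retry=(1,0)
6. T2 CAS -> counter=11 r=(9,10) succ=(1,1) retry=(1,1)

counter=11 r=(9,10) succ=(1,1) retry=(1,1)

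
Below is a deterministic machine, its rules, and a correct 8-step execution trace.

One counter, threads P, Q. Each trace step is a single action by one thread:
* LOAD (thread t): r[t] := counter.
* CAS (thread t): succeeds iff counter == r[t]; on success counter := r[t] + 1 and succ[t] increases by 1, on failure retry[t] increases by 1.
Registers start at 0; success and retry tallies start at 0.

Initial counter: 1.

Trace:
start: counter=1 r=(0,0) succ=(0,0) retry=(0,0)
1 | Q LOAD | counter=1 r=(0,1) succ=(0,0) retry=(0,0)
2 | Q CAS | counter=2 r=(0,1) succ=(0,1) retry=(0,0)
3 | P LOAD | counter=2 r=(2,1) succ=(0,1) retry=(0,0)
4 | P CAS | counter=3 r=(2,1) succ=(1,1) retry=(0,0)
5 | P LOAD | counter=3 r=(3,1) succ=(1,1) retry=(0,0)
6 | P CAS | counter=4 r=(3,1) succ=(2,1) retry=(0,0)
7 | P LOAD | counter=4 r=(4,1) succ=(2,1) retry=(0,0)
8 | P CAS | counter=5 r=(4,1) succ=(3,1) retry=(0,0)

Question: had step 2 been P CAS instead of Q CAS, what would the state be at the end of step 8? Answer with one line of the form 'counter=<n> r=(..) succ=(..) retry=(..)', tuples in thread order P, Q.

counter=4 r=(3,1) succ=(3,0) retry=(1,0)

(re-executing from step 2 with the substitution; state before step 2: counter=1 r=(0,1) succ=(0,0) retry=(0,0))
2 | P CAS | counter=1 r=(0,1) succ=(0,0) retry=(1,0)
3 | P LOAD | counter=1 r=(1,1) succ=(0,0) retry=(1,0)
4 | P CAS | counter=2 r=(1,1) succ=(1,0) retry=(1,0)
5 | P LOAD | counter=2 r=(2,1) succ=(1,0) retry=(1,0)
6 | P CAS | counter=3 r=(2,1) succ=(2,0) retry=(1,0)
7 | P LOAD | counter=3 r=(3,1) succ=(2,0) retry=(1,0)
8 | P CAS | counter=4 r=(3,1) succ=(3,0) retry=(1,0)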